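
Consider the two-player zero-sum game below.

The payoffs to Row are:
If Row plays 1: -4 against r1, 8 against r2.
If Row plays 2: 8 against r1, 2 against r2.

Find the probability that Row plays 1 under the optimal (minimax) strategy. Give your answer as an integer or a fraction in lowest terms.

1/3

Row minima are -4 and 2, so Row's maximin is 2; column maxima are 8 and 8, so Column's minimax is 8. These differ, so the equilibrium is in mixed strategies.
Let Row play 1 with probability p. Column is indifferent when −4p + 8(1−p) = 8p + 2(1−p), giving p = 1/3.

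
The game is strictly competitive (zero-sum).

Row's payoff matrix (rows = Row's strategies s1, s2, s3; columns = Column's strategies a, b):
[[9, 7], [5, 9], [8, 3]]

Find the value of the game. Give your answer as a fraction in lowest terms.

Row s3 is strictly dominated by row s1, so Row never plays it.
The remaining 2×2 game on (s1, s2) × (a, b) has no saddle point. Let Row play s1 with probability p; indifference gives 9p + 5(1−p) = 7p + 9(1−p), so p = 2/3.
Similarly Column's optimal q on a is 1/3, and the value is 9·(1/3) + (7)·(2/3) = 23/3.

23/3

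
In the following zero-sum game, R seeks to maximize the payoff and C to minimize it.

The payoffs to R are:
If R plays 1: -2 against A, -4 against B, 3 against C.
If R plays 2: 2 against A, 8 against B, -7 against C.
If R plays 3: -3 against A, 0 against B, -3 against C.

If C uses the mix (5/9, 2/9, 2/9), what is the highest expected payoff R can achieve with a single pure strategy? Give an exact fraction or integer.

1: (-2)·(5/9) + (-4)·(2/9) + (3)·(2/9) = -4/3.
2: (2)·(5/9) + (8)·(2/9) + (-7)·(2/9) = 4/3.
3: (-3)·(5/9) + (0)·(2/9) + (-3)·(2/9) = -7/3.
The best pure response is 2 with expected payoff 4/3.

4/3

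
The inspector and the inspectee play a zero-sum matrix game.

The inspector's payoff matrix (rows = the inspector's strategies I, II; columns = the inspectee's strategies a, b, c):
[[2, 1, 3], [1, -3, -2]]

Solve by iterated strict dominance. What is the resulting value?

Row II is strictly dominated by row I (2>1, 1>-3, 3>-2); eliminate II.
Column c is strictly dominated by a for the inspectee (2<3); eliminate c.
Column a is strictly dominated by b for the inspectee (1<2); eliminate a.
Only (I, b) remains, with payoff 1.

1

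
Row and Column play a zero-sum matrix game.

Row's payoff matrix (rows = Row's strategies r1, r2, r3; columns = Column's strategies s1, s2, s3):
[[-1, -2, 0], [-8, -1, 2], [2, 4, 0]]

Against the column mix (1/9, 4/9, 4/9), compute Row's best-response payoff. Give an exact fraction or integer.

2

r1: (-1)·(1/9) + (-2)·(4/9) + (0)·(4/9) = -1.
r2: (-8)·(1/9) + (-1)·(4/9) + (2)·(4/9) = -4/9.
r3: (2)·(1/9) + (4)·(4/9) + (0)·(4/9) = 2.
The best pure response is r3 with expected payoff 2.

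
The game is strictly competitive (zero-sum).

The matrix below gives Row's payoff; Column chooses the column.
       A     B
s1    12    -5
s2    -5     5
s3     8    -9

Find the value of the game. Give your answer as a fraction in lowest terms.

35/27

Row s3 is strictly dominated by row s1, so Row never plays it.
The remaining 2×2 game on (s1, s2) × (A, B) has no saddle point. Let Row play s1 with probability p; indifference gives 12p − 5(1−p) = −5p + 5(1−p), so p = 10/27.
Similarly Column's optimal q on A is 10/27, and the value is 12·(10/27) + (-5)·(17/27) = 35/27.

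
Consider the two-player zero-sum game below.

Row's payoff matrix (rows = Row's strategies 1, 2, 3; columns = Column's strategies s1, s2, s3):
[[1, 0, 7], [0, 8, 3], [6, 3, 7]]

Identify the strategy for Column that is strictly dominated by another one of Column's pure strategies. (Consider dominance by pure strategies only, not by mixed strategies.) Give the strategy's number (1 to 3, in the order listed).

Column prefers columns that give Row less. Compare s3 with s1: 1 < 7, 0 < 3, 6 < 7.
So s1 strictly dominates s3 for Column; s3 is strictly dominated.

3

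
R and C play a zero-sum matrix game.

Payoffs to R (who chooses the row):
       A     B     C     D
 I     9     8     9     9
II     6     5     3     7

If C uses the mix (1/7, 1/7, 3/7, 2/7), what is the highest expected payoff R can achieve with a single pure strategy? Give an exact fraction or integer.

I: (9)·(1/7) + (8)·(1/7) + (9)·(3/7) + (9)·(2/7) = 62/7.
II: (6)·(1/7) + (5)·(1/7) + (3)·(3/7) + (7)·(2/7) = 34/7.
The best pure response is I with expected payoff 62/7.

62/7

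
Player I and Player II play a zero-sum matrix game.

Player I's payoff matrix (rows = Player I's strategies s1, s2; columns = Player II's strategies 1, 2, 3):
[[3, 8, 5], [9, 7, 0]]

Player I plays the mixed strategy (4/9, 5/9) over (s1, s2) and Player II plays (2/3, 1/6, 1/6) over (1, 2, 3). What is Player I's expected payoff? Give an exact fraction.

Against (2/3, 1/6, 1/6), each row's expected payoff is s1: 25/6; s2: 43/6.
Taking the (4/9, 5/9)-weighted average: (4/9)·(25/6) + (5/9)·(43/6) = 35/6.

35/6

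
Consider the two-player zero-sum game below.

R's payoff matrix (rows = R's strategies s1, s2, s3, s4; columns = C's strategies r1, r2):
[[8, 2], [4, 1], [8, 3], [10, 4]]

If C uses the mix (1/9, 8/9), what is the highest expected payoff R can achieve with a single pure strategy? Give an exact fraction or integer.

14/3

s1: (8)·(1/9) + (2)·(8/9) = 8/3.
s2: (4)·(1/9) + (1)·(8/9) = 4/3.
s3: (8)·(1/9) + (3)·(8/9) = 32/9.
s4: (10)·(1/9) + (4)·(8/9) = 14/3.
The best pure response is s4 with expected payoff 14/3.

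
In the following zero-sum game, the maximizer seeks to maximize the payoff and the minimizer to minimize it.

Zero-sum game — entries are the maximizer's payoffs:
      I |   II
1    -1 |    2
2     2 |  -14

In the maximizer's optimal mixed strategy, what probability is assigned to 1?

16/19

Row minima are -1 and -14, so the maximizer's maximin is -1; column maxima are 2 and 2, so the minimizer's minimax is 2. These differ, so the equilibrium is in mixed strategies.
Let the maximizer play 1 with probability p. The minimizer is indifferent when −p + 2(1−p) = 2p − 14(1−p), giving p = 16/19.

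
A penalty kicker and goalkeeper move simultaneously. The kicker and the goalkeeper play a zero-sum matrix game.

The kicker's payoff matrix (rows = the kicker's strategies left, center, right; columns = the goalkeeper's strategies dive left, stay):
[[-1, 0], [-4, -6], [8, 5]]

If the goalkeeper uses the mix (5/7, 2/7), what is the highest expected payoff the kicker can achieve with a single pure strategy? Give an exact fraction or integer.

50/7

left: (-1)·(5/7) + (0)·(2/7) = -5/7.
center: (-4)·(5/7) + (-6)·(2/7) = -32/7.
right: (8)·(5/7) + (5)·(2/7) = 50/7.
The best pure response is right with expected payoff 50/7.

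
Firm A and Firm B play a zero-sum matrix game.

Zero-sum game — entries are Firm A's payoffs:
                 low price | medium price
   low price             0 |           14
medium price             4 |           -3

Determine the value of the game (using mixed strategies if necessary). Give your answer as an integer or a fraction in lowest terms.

8/3

Row minima are 0 and -3, so Firm A's maximin is 0; column maxima are 4 and 14, so Firm B's minimax is 4. These differ, so the equilibrium is in mixed strategies.
Let Firm A play low price with probability p. Firm B is indifferent when 4(1−p) = 14p − 3(1−p), giving p = 1/3.
Let Firm B play low price with probability q. Firm A is indifferent when 14(1−q) = 4q − 3(1−q), giving q = 17/21.
The value is 0·(17/21) + (14)·(4/21) = 8/3.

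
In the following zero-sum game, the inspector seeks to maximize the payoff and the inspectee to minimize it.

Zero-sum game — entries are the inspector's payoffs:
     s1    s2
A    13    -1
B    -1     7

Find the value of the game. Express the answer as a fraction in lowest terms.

Row minima are -1 and -1, so the inspector's maximin is -1; column maxima are 13 and 7, so the inspectee's minimax is 7. These differ, so the equilibrium is in mixed strategies.
Let the inspector play A with probability p. The inspectee is indifferent when 13p − (1−p) = −p + 7(1−p), giving p = 4/11.
Let the inspectee play s1 with probability q. The inspector is indifferent when 13q − (1−q) = −q + 7(1−q), giving q = 4/11.
The value is 13·(4/11) + (-1)·(7/11) = 45/11.

45/11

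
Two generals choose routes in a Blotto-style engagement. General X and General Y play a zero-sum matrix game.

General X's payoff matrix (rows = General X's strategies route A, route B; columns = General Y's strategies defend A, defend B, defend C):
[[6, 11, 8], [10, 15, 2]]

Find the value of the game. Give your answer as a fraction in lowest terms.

34/5

Column defend B is strictly dominated by defend A for General Y (it gives General X more in every row).
The remaining 2×2 game on (route A, route B) × (defend A, defend C) has no saddle point. Let General X play route A with probability p; indifference gives 6p + 10(1−p) = 8p + 2(1−p), so p = 4/5.
Similarly General Y's optimal q on defend A is 3/5, and the value is 6·(3/5) + (8)·(2/5) = 34/5.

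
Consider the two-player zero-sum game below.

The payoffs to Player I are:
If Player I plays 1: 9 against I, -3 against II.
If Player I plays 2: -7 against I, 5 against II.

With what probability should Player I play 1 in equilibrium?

Row minima are -3 and -7, so Player I's maximin is -3; column maxima are 9 and 5, so Player II's minimax is 5. These differ, so the equilibrium is in mixed strategies.
Let Player I play 1 with probability p. Player II is indifferent when 9p − 7(1−p) = −3p + 5(1−p), giving p = 1/2.

1/2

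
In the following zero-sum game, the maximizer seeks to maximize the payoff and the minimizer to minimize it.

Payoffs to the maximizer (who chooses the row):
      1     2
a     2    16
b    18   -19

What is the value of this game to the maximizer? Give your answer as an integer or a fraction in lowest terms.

Row minima are 2 and -19, so the maximizer's maximin is 2; column maxima are 18 and 16, so the minimizer's minimax is 16. These differ, so the equilibrium is in mixed strategies.
Let the maximizer play a with probability p. The minimizer is indifferent when 2p + 18(1−p) = 16p − 19(1−p), giving p = 37/51.
Let the minimizer play 1 with probability q. The maximizer is indifferent when 2q + 16(1−q) = 18q − 19(1−q), giving q = 35/51.
The value is 2·(35/51) + (16)·(16/51) = 326/51.

326/51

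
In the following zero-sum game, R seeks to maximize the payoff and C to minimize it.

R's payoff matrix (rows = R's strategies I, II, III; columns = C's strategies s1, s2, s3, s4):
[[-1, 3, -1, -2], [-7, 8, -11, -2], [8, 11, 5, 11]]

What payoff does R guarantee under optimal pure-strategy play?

5

Row minima: -2, -11, 5 → R's maximin is 5.
Column maxima: 8, 11, 5, 11 → C's minimax is 5.
They coincide at (III, s3), so the value is 5.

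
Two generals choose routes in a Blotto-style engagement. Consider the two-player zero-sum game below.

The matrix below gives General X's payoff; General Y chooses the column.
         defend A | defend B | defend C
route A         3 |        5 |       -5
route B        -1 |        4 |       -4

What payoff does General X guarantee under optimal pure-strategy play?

Row minima: -5, -4 → General X's maximin is -4.
Column maxima: 3, 5, -4 → General Y's minimax is -4.
They coincide at (route B, defend C), so the value is -4.

-4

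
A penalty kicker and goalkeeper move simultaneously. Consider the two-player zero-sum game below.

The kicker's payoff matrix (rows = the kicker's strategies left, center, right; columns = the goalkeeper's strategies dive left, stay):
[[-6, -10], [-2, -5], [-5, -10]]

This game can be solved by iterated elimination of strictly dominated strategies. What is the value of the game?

Column dive left is strictly dominated by stay for the goalkeeper (-10<-6, -5<-2, -10<-5); eliminate dive left.
Row right is strictly dominated by row center (-5>-10); eliminate right.
Row left is strictly dominated by row center (-5>-10); eliminate left.
Only (center, stay) remains, with payoff -5.

-5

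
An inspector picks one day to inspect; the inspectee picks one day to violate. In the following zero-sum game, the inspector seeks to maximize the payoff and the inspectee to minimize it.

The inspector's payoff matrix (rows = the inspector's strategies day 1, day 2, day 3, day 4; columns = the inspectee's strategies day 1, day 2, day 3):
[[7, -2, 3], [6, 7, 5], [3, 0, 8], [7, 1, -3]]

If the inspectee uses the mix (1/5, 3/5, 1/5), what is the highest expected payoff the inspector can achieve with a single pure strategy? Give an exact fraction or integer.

day 1: (7)·(1/5) + (-2)·(3/5) + (3)·(1/5) = 4/5.
day 2: (6)·(1/5) + (7)·(3/5) + (5)·(1/5) = 32/5.
day 3: (3)·(1/5) + (0)·(3/5) + (8)·(1/5) = 11/5.
day 4: (7)·(1/5) + (1)·(3/5) + (-3)·(1/5) = 7/5.
The best pure response is day 2 with expected payoff 32/5.

32/5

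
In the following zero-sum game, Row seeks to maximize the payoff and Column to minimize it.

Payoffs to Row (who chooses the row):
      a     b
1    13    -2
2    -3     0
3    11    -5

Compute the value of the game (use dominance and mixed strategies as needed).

-1/3

Row 3 is strictly dominated by row 1, so Row never plays it.
The remaining 2×2 game on (1, 2) × (a, b) has no saddle point. Let Row play 1 with probability p; indifference gives 13p − 3(1−p) = −2p, so p = 1/6.
Similarly Column's optimal q on a is 1/9, and the value is 13·(1/9) + (-2)·(8/9) = -1/3.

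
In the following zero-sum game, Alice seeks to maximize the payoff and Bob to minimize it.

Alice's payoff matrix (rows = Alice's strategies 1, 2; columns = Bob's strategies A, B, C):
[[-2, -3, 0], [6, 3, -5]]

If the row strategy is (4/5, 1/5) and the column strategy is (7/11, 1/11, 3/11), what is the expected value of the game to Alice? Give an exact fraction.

Against (7/11, 1/11, 3/11), each row's expected payoff is 1: -17/11; 2: 30/11.
Taking the (4/5, 1/5)-weighted average: (4/5)·(-17/11) + (1/5)·(30/11) = -38/55.

-38/55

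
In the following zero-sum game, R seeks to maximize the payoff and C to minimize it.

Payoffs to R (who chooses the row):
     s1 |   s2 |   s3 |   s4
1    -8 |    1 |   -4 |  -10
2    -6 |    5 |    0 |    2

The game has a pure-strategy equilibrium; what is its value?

Row minima: -10, -6 → R's maximin is -6.
Column maxima: -6, 5, 0, 2 → C's minimax is -6.
They coincide at (2, s1), so the value is -6.

-6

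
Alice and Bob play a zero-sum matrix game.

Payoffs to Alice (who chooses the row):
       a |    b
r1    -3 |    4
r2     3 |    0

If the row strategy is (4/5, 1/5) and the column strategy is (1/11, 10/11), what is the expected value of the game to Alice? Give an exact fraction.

151/55

Against (1/11, 10/11), each row's expected payoff is r1: 37/11; r2: 3/11.
Taking the (4/5, 1/5)-weighted average: (4/5)·(37/11) + (1/5)·(3/11) = 151/55.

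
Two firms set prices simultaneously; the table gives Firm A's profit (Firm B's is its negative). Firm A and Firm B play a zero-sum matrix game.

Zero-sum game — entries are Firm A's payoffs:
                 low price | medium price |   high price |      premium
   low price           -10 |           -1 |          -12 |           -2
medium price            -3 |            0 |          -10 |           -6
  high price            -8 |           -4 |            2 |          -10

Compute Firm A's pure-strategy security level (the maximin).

-10

The worst-case payoff for each row is low price: -12, medium price: -10, high price: -10.
The best of these is -10.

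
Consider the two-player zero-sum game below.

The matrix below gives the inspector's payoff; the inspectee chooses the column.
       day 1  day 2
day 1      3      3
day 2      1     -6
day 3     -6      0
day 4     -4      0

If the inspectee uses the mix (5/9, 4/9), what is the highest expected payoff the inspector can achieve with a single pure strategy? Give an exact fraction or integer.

3

day 1: (3)·(5/9) + (3)·(4/9) = 3.
day 2: (1)·(5/9) + (-6)·(4/9) = -19/9.
day 3: (-6)·(5/9) + (0)·(4/9) = -10/3.
day 4: (-4)·(5/9) + (0)·(4/9) = -20/9.
The best pure response is day 1 with expected payoff 3.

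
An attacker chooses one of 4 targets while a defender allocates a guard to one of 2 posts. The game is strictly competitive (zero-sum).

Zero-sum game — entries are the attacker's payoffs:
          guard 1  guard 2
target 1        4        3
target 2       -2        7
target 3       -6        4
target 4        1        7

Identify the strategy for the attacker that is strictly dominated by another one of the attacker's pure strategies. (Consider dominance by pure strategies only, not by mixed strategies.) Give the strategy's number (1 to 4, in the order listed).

Compare target 3 with target 2: -2 > -6, 7 > 4.
So target 2 strictly dominates target 3 for the attacker; target 3 is strictly dominated.

3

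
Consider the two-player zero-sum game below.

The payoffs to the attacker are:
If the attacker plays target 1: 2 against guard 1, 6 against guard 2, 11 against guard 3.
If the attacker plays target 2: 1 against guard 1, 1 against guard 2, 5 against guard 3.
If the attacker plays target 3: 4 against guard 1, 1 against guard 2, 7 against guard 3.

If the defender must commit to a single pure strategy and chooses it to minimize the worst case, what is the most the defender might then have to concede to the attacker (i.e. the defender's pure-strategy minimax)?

4

The worst case (largest entry) in each column is guard 1: 4, guard 2: 6, guard 3: 11.
The best (smallest) of these is 4.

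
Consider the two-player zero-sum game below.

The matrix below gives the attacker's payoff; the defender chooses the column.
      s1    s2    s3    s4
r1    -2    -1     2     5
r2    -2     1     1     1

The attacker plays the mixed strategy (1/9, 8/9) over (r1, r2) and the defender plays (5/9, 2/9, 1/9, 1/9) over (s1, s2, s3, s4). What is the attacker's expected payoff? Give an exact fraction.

Against (5/9, 2/9, 1/9, 1/9), each row's expected payoff is r1: -5/9; r2: -2/3.
Taking the (1/9, 8/9)-weighted average: (1/9)·(-5/9) + (8/9)·(-2/3) = -53/81.

-53/81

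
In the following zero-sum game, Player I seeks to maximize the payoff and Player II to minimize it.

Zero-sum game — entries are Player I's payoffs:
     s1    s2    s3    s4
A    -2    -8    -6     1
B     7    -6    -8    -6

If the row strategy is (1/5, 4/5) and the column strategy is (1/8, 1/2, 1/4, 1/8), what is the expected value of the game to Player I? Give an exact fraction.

Against (1/8, 1/2, 1/4, 1/8), each row's expected payoff is A: -45/8; B: -39/8.
Taking the (1/5, 4/5)-weighted average: (1/5)·(-45/8) + (4/5)·(-39/8) = -201/40.

-201/40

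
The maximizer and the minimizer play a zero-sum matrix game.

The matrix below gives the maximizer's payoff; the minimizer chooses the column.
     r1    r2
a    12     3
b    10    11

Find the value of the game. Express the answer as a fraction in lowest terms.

Row minima are 3 and 10, so the maximizer's maximin is 10; column maxima are 12 and 11, so the minimizer's minimax is 11. These differ, so the equilibrium is in mixed strategies.
Let the maximizer play a with probability p. The minimizer is indifferent when 12p + 10(1−p) = 3p + 11(1−p), giving p = 1/10.
Let the minimizer play r1 with probability q. The maximizer is indifferent when 12q + 3(1−q) = 10q + 11(1−q), giving q = 4/5.
The value is 12·(4/5) + (3)·(1/5) = 51/5.

51/5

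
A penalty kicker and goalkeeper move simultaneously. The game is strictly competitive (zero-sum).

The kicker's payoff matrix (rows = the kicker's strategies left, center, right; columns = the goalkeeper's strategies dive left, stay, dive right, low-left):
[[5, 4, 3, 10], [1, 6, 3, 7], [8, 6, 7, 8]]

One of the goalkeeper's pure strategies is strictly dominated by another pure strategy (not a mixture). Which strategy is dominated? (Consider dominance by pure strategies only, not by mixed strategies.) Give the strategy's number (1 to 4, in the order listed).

The goalkeeper prefers columns that give the kicker less. Compare low-left with stay: 4 < 10, 6 < 7, 6 < 8.
So stay strictly dominates low-left for the goalkeeper; low-left is strictly dominated.

4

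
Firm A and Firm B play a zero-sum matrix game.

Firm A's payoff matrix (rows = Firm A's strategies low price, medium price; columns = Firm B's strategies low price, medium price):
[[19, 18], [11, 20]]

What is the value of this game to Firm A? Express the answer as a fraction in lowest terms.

Row minima are 18 and 11, so Firm A's maximin is 18; column maxima are 19 and 20, so Firm B's minimax is 19. These differ, so the equilibrium is in mixed strategies.
Let Firm A play low price with probability p. Firm B is indifferent when 19p + 11(1−p) = 18p + 20(1−p), giving p = 9/10.
Let Firm B play low price with probability q. Firm A is indifferent when 19q + 18(1−q) = 11q + 20(1−q), giving q = 1/5.
The value is 19·(1/5) + (18)·(4/5) = 91/5.

91/5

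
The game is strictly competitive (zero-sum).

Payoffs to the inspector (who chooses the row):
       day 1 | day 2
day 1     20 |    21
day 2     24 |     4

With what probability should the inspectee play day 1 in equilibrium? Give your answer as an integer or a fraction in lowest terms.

Row minima are 20 and 4, so the inspector's maximin is 20; column maxima are 24 and 21, so the inspectee's minimax is 21. These differ, so the equilibrium is in mixed strategies.
Let the inspectee play day 1 with probability q. The inspector is indifferent when 20q + 21(1−q) = 24q + 4(1−q), giving q = 17/21.

17/21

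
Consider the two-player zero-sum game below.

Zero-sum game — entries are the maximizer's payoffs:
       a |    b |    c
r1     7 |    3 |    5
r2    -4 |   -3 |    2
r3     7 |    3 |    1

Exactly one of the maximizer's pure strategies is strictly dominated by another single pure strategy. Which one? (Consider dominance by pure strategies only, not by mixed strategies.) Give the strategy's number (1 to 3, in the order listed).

2

Compare r2 with r1: 7 > -4, 3 > -3, 5 > 2.
So r1 strictly dominates r2 for the maximizer; r2 is strictly dominated.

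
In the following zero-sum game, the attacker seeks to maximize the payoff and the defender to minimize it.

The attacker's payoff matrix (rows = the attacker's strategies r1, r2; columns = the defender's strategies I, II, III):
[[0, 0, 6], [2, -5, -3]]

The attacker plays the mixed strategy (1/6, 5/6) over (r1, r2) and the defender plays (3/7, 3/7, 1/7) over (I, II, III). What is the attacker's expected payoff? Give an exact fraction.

-9/7

Against (3/7, 3/7, 1/7), each row's expected payoff is r1: 6/7; r2: -12/7.
Taking the (1/6, 5/6)-weighted average: (1/6)·(6/7) + (5/6)·(-12/7) = -9/7.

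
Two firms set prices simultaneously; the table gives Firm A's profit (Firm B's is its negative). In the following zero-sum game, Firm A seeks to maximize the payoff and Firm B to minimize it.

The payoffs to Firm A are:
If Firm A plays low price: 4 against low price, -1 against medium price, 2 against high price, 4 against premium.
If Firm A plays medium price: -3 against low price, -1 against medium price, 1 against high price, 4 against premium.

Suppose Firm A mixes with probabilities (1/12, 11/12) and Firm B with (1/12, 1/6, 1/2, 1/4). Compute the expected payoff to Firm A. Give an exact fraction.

169/144

Against (1/12, 1/6, 1/2, 1/4), each row's expected payoff is low price: 13/6; medium price: 13/12.
Taking the (1/12, 11/12)-weighted average: (1/12)·(13/6) + (11/12)·(13/12) = 169/144.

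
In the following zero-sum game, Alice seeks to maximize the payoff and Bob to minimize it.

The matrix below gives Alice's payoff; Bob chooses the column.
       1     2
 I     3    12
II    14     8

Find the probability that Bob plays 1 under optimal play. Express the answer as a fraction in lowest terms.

Row minima are 3 and 8, so Alice's maximin is 8; column maxima are 14 and 12, so Bob's minimax is 12. These differ, so the equilibrium is in mixed strategies.
Let Bob play 1 with probability q. Alice is indifferent when 3q + 12(1−q) = 14q + 8(1−q), giving q = 4/15.

4/15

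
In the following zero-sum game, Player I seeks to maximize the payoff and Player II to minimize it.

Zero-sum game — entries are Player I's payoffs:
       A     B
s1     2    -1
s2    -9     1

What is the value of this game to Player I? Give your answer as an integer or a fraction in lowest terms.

Row minima are -1 and -9, so Player I's maximin is -1; column maxima are 2 and 1, so Player II's minimax is 1. These differ, so the equilibrium is in mixed strategies.
Let Player I play s1 with probability p. Player II is indifferent when 2p − 9(1−p) = −p + (1−p), giving p = 10/13.
Let Player II play A with probability q. Player I is indifferent when 2q − (1−q) = −9q + (1−q), giving q = 2/13.
The value is 2·(2/13) + (-1)·(11/13) = -7/13.

-7/13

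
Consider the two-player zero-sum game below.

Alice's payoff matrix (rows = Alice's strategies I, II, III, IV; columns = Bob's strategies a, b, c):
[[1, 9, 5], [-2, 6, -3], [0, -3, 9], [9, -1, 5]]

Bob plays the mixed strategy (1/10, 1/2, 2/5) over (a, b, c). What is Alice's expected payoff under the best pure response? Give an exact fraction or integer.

I: (1)·(1/10) + (9)·(1/2) + (5)·(2/5) = 33/5.
II: (-2)·(1/10) + (6)·(1/2) + (-3)·(2/5) = 8/5.
III: (0)·(1/10) + (-3)·(1/2) + (9)·(2/5) = 21/10.
IV: (9)·(1/10) + (-1)·(1/2) + (5)·(2/5) = 12/5.
The best pure response is I with expected payoff 33/5.

33/5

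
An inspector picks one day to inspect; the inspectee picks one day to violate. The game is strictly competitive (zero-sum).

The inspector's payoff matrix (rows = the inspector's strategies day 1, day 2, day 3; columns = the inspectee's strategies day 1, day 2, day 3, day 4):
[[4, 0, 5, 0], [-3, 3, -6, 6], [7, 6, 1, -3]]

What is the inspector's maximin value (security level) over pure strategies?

0

The worst-case payoff for each row is day 1: 0, day 2: -6, day 3: -3.
The best of these is 0.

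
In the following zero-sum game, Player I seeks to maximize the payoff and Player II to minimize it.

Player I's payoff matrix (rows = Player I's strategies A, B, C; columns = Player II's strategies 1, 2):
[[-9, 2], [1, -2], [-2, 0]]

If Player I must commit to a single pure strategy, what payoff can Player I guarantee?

The worst-case payoff for each row is A: -9, B: -2, C: -2.
The best of these is -2.

-2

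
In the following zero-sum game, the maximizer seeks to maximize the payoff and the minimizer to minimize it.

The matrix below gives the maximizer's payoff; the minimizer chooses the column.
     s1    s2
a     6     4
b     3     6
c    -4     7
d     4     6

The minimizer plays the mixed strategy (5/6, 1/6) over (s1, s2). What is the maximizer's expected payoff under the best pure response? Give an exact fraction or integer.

17/3

a: (6)·(5/6) + (4)·(1/6) = 17/3.
b: (3)·(5/6) + (6)·(1/6) = 7/2.
c: (-4)·(5/6) + (7)·(1/6) = -13/6.
d: (4)·(5/6) + (6)·(1/6) = 13/3.
The best pure response is a with expected payoff 17/3.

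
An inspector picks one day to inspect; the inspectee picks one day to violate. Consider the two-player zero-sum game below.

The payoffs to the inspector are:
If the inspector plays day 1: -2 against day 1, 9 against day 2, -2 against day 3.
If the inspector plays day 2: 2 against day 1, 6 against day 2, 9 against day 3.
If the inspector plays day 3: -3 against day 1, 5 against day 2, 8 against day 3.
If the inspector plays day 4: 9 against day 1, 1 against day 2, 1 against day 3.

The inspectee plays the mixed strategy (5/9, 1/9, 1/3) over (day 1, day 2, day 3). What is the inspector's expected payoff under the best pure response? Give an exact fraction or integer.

49/9

day 1: (-2)·(5/9) + (9)·(1/9) + (-2)·(1/3) = -7/9.
day 2: (2)·(5/9) + (6)·(1/9) + (9)·(1/3) = 43/9.
day 3: (-3)·(5/9) + (5)·(1/9) + (8)·(1/3) = 14/9.
day 4: (9)·(5/9) + (1)·(1/9) + (1)·(1/3) = 49/9.
The best pure response is day 4 with expected payoff 49/9.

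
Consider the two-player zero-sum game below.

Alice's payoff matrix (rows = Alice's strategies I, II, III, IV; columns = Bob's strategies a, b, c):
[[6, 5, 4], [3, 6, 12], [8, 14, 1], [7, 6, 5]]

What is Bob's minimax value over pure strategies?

8

The worst case (largest entry) in each column is a: 8, b: 14, c: 12.
The best (smallest) of these is 8.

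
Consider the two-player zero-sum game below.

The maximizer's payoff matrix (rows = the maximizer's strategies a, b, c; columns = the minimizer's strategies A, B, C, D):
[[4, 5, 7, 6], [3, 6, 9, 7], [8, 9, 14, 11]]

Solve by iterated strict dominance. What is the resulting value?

Column B is strictly dominated by A for the minimizer (4<5, 3<6, 8<9); eliminate B.
Row a is strictly dominated by row c (8>4, 14>7, 11>6); eliminate a.
Row b is strictly dominated by row c (8>3, 14>9, 11>7); eliminate b.
Column C is strictly dominated by A for the minimizer (8<14); eliminate C.
Column D is strictly dominated by A for the minimizer (8<11); eliminate D.
Only (c, A) remains, with payoff 8.

8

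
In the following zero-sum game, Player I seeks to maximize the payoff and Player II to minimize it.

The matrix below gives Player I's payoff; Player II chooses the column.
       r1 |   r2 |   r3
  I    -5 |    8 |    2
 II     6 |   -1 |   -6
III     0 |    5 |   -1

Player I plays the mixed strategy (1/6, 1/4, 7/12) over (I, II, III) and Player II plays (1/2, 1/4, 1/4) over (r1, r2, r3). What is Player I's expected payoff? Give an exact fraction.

43/48

Against (1/2, 1/4, 1/4), each row's expected payoff is I: 0; II: 5/4; III: 1.
Taking the (1/6, 1/4, 7/12)-weighted average: (1/6)·(0) + (1/4)·(5/4) + (7/12)·(1) = 43/48.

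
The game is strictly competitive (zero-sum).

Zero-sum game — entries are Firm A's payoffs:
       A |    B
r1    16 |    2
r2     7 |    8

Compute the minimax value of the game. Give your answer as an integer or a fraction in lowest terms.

Row minima are 2 and 7, so Firm A's maximin is 7; column maxima are 16 and 8, so Firm B's minimax is 8. These differ, so the equilibrium is in mixed strategies.
Let Firm A play r1 with probability p. Firm B is indifferent when 16p + 7(1−p) = 2p + 8(1−p), giving p = 1/15.
Let Firm B play A with probability q. Firm A is indifferent when 16q + 2(1−q) = 7q + 8(1−q), giving q = 2/5.
The value is 16·(2/5) + (2)·(3/5) = 38/5.

38/5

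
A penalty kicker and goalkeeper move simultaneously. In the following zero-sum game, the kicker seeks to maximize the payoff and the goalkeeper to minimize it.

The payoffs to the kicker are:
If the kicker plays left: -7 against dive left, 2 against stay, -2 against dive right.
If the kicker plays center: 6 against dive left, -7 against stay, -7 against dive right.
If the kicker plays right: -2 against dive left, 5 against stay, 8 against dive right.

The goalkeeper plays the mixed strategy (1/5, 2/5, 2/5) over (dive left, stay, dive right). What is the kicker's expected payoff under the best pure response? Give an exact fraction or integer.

24/5

left: (-7)·(1/5) + (2)·(2/5) + (-2)·(2/5) = -7/5.
center: (6)·(1/5) + (-7)·(2/5) + (-7)·(2/5) = -22/5.
right: (-2)·(1/5) + (5)·(2/5) + (8)·(2/5) = 24/5.
The best pure response is right with expected payoff 24/5.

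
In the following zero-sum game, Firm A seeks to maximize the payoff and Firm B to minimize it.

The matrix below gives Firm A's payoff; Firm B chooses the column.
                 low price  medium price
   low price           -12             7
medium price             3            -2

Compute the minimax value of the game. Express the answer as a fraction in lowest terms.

Row minima are -12 and -2, so Firm A's maximin is -2; column maxima are 3 and 7, so Firm B's minimax is 3. These differ, so the equilibrium is in mixed strategies.
Let Firm A play low price with probability p. Firm B is indifferent when −12p + 3(1−p) = 7p − 2(1−p), giving p = 5/24.
Let Firm B play low price with probability q. Firm A is indifferent when −12q + 7(1−q) = 3q − 2(1−q), giving q = 3/8.
The value is -12·(3/8) + (7)·(5/8) = -1/8.

-1/8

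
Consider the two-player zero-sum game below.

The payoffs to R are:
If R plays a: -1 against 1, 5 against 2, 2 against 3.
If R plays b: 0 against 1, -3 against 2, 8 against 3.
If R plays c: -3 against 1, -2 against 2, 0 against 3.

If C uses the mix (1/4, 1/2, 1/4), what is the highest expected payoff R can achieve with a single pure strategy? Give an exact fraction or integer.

a: (-1)·(1/4) + (5)·(1/2) + (2)·(1/4) = 11/4.
b: (0)·(1/4) + (-3)·(1/2) + (8)·(1/4) = 1/2.
c: (-3)·(1/4) + (-2)·(1/2) + (0)·(1/4) = -7/4.
The best pure response is a with expected payoff 11/4.

11/4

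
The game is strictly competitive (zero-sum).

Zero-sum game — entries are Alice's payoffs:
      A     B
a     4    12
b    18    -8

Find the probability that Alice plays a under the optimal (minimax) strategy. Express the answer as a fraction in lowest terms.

13/17

Row minima are 4 and -8, so Alice's maximin is 4; column maxima are 18 and 12, so Bob's minimax is 12. These differ, so the equilibrium is in mixed strategies.
Let Alice play a with probability p. Bob is indifferent when 4p + 18(1−p) = 12p − 8(1−p), giving p = 13/17.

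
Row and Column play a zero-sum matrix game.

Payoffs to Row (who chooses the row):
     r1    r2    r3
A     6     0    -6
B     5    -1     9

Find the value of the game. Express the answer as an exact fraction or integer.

Column r1 is strictly dominated by r2 for Column (it gives Row more in every row).
The remaining 2×2 game on (A, B) × (r2, r3) has no saddle point. Let Row play A with probability p; indifference gives −(1−p) = −6p + 9(1−p), so p = 5/8.
Similarly Column's optimal q on r2 is 15/16, and the value is 0·(15/16) + (-6)·(1/16) = -3/8.

-3/8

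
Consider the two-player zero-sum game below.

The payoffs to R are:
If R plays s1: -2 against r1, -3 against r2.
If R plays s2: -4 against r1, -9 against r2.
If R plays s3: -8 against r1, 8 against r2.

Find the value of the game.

-40/17

Row s2 is strictly dominated by row s1, so R never plays it.
The remaining 2×2 game on (s1, s3) × (r1, r2) has no saddle point. Let R play s1 with probability p; indifference gives −2p − 8(1−p) = −3p + 8(1−p), so p = 16/17.
Similarly C's optimal q on r1 is 11/17, and the value is -2·(11/17) + (-3)·(6/17) = -40/17.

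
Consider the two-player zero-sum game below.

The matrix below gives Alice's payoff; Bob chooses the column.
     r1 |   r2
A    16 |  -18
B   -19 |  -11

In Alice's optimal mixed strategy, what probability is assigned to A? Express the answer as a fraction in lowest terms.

4/21

Row minima are -18 and -19, so Alice's maximin is -18; column maxima are 16 and -11, so Bob's minimax is -11. These differ, so the equilibrium is in mixed strategies.
Let Alice play A with probability p. Bob is indifferent when 16p − 19(1−p) = −18p − 11(1−p), giving p = 4/21.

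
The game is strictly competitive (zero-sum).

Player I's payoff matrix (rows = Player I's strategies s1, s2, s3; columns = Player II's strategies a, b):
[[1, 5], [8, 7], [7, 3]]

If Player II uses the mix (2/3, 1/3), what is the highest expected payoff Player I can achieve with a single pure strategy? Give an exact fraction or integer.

s1: (1)·(2/3) + (5)·(1/3) = 7/3.
s2: (8)·(2/3) + (7)·(1/3) = 23/3.
s3: (7)·(2/3) + (3)·(1/3) = 17/3.
The best pure response is s2 with expected payoff 23/3.

23/3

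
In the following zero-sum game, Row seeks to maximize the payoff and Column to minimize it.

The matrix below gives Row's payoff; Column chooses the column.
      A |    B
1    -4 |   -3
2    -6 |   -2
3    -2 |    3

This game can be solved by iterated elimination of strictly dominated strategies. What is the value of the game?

-2

Row 2 is strictly dominated by row 3 (-2>-6, 3>-2); eliminate 2.
Column B is strictly dominated by A for Column (-4<-3, -2<3); eliminate B.
Row 1 is strictly dominated by row 3 (-2>-4); eliminate 1.
Only (3, A) remains, with payoff -2.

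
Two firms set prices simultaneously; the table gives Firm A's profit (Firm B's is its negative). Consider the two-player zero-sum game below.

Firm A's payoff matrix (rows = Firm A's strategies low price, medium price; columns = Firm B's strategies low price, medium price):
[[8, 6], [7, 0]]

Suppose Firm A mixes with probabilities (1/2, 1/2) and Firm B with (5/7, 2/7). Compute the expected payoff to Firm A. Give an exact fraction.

Against (5/7, 2/7), each row's expected payoff is low price: 52/7; medium price: 5.
Taking the (1/2, 1/2)-weighted average: (1/2)·(52/7) + (1/2)·(5) = 87/14.

87/14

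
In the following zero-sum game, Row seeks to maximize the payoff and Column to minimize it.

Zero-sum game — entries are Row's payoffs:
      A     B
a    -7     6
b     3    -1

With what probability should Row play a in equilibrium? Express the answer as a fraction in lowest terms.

4/17

Row minima are -7 and -1, so Row's maximin is -1; column maxima are 3 and 6, so Column's minimax is 3. These differ, so the equilibrium is in mixed strategies.
Let Row play a with probability p. Column is indifferent when −7p + 3(1−p) = 6p − (1−p), giving p = 4/17.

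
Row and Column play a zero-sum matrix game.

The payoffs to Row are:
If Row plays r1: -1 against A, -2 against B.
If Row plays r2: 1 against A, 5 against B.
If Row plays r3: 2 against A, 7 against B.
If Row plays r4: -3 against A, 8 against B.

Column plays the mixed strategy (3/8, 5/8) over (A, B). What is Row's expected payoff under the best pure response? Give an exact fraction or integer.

r1: (-1)·(3/8) + (-2)·(5/8) = -13/8.
r2: (1)·(3/8) + (5)·(5/8) = 7/2.
r3: (2)·(3/8) + (7)·(5/8) = 41/8.
r4: (-3)·(3/8) + (8)·(5/8) = 31/8.
The best pure response is r3 with expected payoff 41/8.

41/8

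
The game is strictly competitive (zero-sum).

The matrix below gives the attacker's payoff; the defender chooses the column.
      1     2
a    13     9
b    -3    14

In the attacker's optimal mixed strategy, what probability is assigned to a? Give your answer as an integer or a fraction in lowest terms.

Row minima are 9 and -3, so the attacker's maximin is 9; column maxima are 13 and 14, so the defender's minimax is 13. These differ, so the equilibrium is in mixed strategies.
Let the attacker play a with probability p. The defender is indifferent when 13p − 3(1−p) = 9p + 14(1−p), giving p = 17/21.

17/21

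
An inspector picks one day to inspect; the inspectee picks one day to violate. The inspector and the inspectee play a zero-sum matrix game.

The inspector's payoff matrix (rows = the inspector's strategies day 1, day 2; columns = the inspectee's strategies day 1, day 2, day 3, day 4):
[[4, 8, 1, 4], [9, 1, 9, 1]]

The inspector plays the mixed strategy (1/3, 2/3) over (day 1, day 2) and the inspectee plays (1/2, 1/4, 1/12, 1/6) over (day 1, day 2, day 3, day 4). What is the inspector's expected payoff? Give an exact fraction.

Against (1/2, 1/4, 1/12, 1/6), each row's expected payoff is day 1: 19/4; day 2: 17/3.
Taking the (1/3, 2/3)-weighted average: (1/3)·(19/4) + (2/3)·(17/3) = 193/36.

193/36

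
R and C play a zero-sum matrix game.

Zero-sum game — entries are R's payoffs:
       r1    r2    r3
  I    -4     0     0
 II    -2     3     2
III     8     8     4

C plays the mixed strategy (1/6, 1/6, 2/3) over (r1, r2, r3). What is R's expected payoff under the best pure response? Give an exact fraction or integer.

I: (-4)·(1/6) + (0)·(1/6) + (0)·(2/3) = -2/3.
II: (-2)·(1/6) + (3)·(1/6) + (2)·(2/3) = 3/2.
III: (8)·(1/6) + (8)·(1/6) + (4)·(2/3) = 16/3.
The best pure response is III with expected payoff 16/3.

16/3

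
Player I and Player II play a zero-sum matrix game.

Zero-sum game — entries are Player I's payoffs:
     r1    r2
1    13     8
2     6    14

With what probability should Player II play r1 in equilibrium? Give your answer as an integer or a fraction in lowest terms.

6/13

Row minima are 8 and 6, so Player I's maximin is 8; column maxima are 13 and 14, so Player II's minimax is 13. These differ, so the equilibrium is in mixed strategies.
Let Player II play r1 with probability q. Player I is indifferent when 13q + 8(1−q) = 6q + 14(1−q), giving q = 6/13.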